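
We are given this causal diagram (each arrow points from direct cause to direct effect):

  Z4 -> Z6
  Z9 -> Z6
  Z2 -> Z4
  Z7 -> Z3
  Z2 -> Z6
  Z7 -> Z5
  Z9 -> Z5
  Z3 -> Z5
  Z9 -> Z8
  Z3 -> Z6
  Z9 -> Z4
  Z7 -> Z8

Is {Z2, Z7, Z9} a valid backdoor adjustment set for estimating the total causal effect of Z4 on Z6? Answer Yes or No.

Backdoor paths from Z4 to Z6 (paths whose first edge points into Z4):
  P1: Z4 <- Z2 -> Z6
  P2: Z4 <- Z9 -> Z8 <- Z7 -> Z3 -> Z6
  P3: Z4 <- Z9 -> Z8 <- Z7 -> Z5 <- Z3 -> Z6
  P4: Z4 <- Z9 -> Z6
  P5: Z4 <- Z9 -> Z5 <- Z7 -> Z3 -> Z6
  P6: Z4 <- Z9 -> Z5 <- Z3 -> Z6
Condition 1 (no descendant of Z4 in the set): holds — descendants of Z4 are {Z6}; none are in {Z2, Z7, Z9}.
Condition 2 (every backdoor path blocked by {Z2, Z7, Z9}):
  P1: blocked at fork node Z2 ∈ conditioning set.
  P2: blocked at fork node Z9 ∈ conditioning set.
  P3: blocked at fork node Z9 ∈ conditioning set.
  P4: blocked at fork node Z9 ∈ conditioning set.
  P5: blocked at fork node Z9 ∈ conditioning set.
  P6: blocked at fork node Z9 ∈ conditioning set.
{Z2, Z7, Z9} satisfies the backdoor criterion.

Yes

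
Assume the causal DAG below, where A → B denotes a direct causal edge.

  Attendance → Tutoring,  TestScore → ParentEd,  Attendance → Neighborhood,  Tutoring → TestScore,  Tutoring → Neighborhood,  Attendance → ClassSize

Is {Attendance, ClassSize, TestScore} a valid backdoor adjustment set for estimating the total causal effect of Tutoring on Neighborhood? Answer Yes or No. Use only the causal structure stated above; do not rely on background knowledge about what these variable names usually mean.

No

Backdoor paths from Tutoring to Neighborhood (paths whose first edge points into Tutoring):
  P1: Tutoring <- Attendance -> Neighborhood
Condition 1 (no descendant of Tutoring in the set): FAILS — TestScore is a descendant of Tutoring.
Condition 2 (every backdoor path blocked by {Attendance, ClassSize, TestScore}):
  P1: blocked at fork node Attendance ∈ conditioning set.
{Attendance, ClassSize, TestScore} does not satisfy the backdoor criterion.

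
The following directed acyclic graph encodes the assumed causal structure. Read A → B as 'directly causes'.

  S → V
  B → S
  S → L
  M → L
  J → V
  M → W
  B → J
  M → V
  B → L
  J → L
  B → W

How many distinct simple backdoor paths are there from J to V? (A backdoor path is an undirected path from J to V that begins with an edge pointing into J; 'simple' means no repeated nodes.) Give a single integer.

A backdoor path from J to V is any simple undirected path whose first edge points into J (i.e. leaves J via a parent).
Parents of J: {B}.
Enumerating:
  P1: J <- B -> S -> L <- M -> V
  P2: J <- B -> S -> V
  P3: J <- B -> L <- S -> V
  P4: J <- B -> L <- M -> V
  P5: J <- B -> W <- M -> L <- S -> V
  P6: J <- B -> W <- M -> V
That exhausts the simple backdoor paths. Count: 6.

6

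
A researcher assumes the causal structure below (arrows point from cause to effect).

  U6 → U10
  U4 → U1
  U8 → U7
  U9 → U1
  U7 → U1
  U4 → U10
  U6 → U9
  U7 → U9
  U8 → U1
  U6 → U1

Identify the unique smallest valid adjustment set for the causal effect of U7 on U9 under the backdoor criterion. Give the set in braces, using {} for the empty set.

Variables eligible for adjustment (non-descendants of U7, excluding U7 and U9): {U10, U4, U6, U8}.
Backdoor paths from U7 to U9:
  P1: U7 <- U8 -> U1 <- U6 -> U9
  P2: U7 <- U8 -> U1 <- U4 -> U10 <- U6 -> U9
  P3: U7 <- U8 -> U1 <- U9
Each backdoor path contains an unconditioned collider, so every path is already blocked with the empty conditioning set:
  P1: blocked at collider U1 (neither it nor any descendant is in the conditioning set).
  P2: blocked at collider U1 (neither it nor any descendant is in the conditioning set).
  P3: blocked at collider U1 (neither it nor any descendant is in the conditioning set).
The empty set is therefore the unique smallest valid set.

{}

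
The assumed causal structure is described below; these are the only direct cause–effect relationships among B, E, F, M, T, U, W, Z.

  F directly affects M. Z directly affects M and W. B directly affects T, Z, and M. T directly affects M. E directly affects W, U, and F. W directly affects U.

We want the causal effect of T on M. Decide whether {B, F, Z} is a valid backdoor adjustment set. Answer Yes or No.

Yes

Backdoor paths from T to M (paths whose first edge points into T):
  P1: T <- B -> Z -> W <- E -> F -> M
  P2: T <- B -> Z -> W -> U <- E -> F -> M
  P3: T <- B -> Z -> M
  P4: T <- B -> M
Condition 1 (no descendant of T in the set): holds — descendants of T are {M}; none are in {B, F, Z}.
Condition 2 (every backdoor path blocked by {B, F, Z}):
  P1: blocked at fork node B ∈ conditioning set.
  P2: blocked at fork node B ∈ conditioning set.
  P3: blocked at fork node B ∈ conditioning set.
  P4: blocked at fork node B ∈ conditioning set.
{B, F, Z} satisfies the backdoor criterion.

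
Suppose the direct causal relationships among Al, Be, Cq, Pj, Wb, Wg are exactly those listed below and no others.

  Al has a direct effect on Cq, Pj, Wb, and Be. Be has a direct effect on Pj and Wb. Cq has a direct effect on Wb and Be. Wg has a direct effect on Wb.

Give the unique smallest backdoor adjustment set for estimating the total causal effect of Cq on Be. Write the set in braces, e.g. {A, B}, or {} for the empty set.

{Al}

Variables eligible for adjustment (non-descendants of Cq, excluding Cq and Be): {Al, Wg}.
Backdoor paths from Cq to Be:
  P1: Cq <- Al -> Be
  P2: Cq <- Al -> Pj <- Be
  P3: Cq <- Al -> Wb <- Be
The empty set is not sufficient: P1 (Cq <- Al -> Be) has no collider blocking it and no conditioned non-collider, so it is open.
Try {Al}:
  P1: blocked at fork node Al ∈ conditioning set.
  P2: blocked at fork node Al ∈ conditioning set.
  P3: blocked at fork node Al ∈ conditioning set.
{Al} contains no descendant of Cq and blocks every backdoor path.
No other singleton works — e.g. {Wg} leaves P1 open — so {Al} is the unique smallest valid adjustment set.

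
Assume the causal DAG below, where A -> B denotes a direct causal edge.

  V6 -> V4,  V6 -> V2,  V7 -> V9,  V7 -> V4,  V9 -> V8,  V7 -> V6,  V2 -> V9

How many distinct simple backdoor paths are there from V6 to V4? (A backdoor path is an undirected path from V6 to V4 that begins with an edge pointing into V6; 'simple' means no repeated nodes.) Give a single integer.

1

A backdoor path from V6 to V4 is any simple undirected path whose first edge points into V6 (i.e. leaves V6 via a parent).
Parents of V6: {V7}.
Enumerating:
  P1: V6 <- V7 -> V4
That exhausts the simple backdoor paths. Count: 1.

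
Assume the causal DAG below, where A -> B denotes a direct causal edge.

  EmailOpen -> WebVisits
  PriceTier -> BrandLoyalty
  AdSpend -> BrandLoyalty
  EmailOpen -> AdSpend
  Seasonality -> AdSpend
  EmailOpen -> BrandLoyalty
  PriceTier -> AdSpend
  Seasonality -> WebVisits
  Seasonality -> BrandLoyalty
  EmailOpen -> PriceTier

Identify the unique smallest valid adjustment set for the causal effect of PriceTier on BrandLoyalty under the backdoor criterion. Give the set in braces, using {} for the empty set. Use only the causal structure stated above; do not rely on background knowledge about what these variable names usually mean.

Variables eligible for adjustment (non-descendants of PriceTier, excluding PriceTier and BrandLoyalty): {EmailOpen, Seasonality, WebVisits}.
Backdoor paths from PriceTier to BrandLoyalty:
  P1: PriceTier <- EmailOpen -> WebVisits <- Seasonality -> AdSpend -> BrandLoyalty
  P2: PriceTier <- EmailOpen -> WebVisits <- Seasonality -> BrandLoyalty
  P3: PriceTier <- EmailOpen -> AdSpend <- Seasonality -> BrandLoyalty
  P4: PriceTier <- EmailOpen -> AdSpend -> BrandLoyalty
  P5: PriceTier <- EmailOpen -> BrandLoyalty
The empty set is not sufficient: P4 (PriceTier <- EmailOpen -> AdSpend -> BrandLoyalty) has no collider blocking it and no conditioned non-collider, so it is open.
Try {EmailOpen}:
  P1: blocked at fork node EmailOpen ∈ conditioning set.
  P2: blocked at fork node EmailOpen ∈ conditioning set.
  P3: blocked at fork node EmailOpen ∈ conditioning set.
  P4: blocked at fork node EmailOpen ∈ conditioning set.
  P5: blocked at fork node EmailOpen ∈ conditioning set.
{EmailOpen} contains no descendant of PriceTier and blocks every backdoor path.
No other singleton works — e.g. {Seasonality} leaves P4 open — so {EmailOpen} is the unique smallest valid adjustment set.

{EmailOpen}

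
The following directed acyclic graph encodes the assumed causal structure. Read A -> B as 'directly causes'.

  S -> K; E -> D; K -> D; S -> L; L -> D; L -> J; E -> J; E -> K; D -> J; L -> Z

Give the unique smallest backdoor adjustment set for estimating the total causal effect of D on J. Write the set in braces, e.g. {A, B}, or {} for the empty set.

Variables eligible for adjustment (non-descendants of D, excluding D and J): {E, K, L, S, Z}.
Backdoor paths from D to J:
  P1: D <- E -> K <- S -> L -> J
  P2: D <- E -> J
  P3: D <- K <- S -> L -> J
  P4: D <- K <- E -> J
  P5: D <- L <- S -> K <- E -> J
  P6: D <- L -> J
The empty set is not sufficient: P2 (D <- E -> J) has no collider blocking it and no conditioned non-collider, so it is open.
Try {E, L}:
  P1: blocked at fork node E ∈ conditioning set.
  P2: blocked at fork node E ∈ conditioning set.
  P3: blocked at chain node L ∈ conditioning set.
  P4: blocked at fork node E ∈ conditioning set.
  P5: blocked at chain node L ∈ conditioning set.
  P6: blocked at fork node L ∈ conditioning set.
{E, L} contains no descendant of D and blocks every backdoor path.
Every element of {E, L} is needed (dropping E leaves P2 open; dropping L leaves P3 open), so no proper subset is valid.
Among all size-2 subsets of the eligible variables, only {E, L} blocks every backdoor path, so it is the unique smallest valid adjustment set.

{E, L}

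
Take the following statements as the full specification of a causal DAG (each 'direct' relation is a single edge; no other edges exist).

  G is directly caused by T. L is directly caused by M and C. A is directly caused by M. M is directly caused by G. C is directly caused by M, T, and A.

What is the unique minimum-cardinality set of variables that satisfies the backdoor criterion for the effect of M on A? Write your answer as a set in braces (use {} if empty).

{}

Variables eligible for adjustment (non-descendants of M, excluding M and A): {G, T}.
Backdoor paths from M to A:
  P1: M <- G <- T -> C <- A
Each backdoor path contains an unconditioned collider, so every path is already blocked with the empty conditioning set:
  P1: blocked at collider C (neither it nor any descendant is in the conditioning set).
The empty set is therefore the unique smallest valid set.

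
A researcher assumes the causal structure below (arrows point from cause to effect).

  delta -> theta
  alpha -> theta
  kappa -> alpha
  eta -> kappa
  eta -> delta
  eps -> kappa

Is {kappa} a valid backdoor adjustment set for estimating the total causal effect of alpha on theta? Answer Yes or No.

Backdoor paths from alpha to theta (paths whose first edge points into alpha):
  P1: alpha <- kappa <- eta -> delta -> theta
Condition 1 (no descendant of alpha in the set): holds — descendants of alpha are {theta}; none are in {kappa}.
Condition 2 (every backdoor path blocked by {kappa}):
  P1: blocked at chain node kappa ∈ conditioning set.
{kappa} satisfies the backdoor criterion.

Yes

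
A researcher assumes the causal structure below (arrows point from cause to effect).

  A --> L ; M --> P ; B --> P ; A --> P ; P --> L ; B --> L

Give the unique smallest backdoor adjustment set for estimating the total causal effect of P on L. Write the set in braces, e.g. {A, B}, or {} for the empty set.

{A, B}

Variables eligible for adjustment (non-descendants of P, excluding P and L): {A, B, M}.
Backdoor paths from P to L:
  P1: P <- A -> L
  P2: P <- B -> L
The empty set is not sufficient: P1 (P <- A -> L) has no collider blocking it and no conditioned non-collider, so it is open.
Try {A, B}:
  P1: blocked at fork node A ∈ conditioning set.
  P2: blocked at fork node B ∈ conditioning set.
{A, B} contains no descendant of P and blocks every backdoor path.
Every element of {A, B} is needed (dropping A leaves P1 open; dropping B leaves P2 open), so no proper subset is valid.
Among all size-2 subsets of the eligible variables, only {A, B} blocks every backdoor path, so it is the unique smallest valid adjustment set.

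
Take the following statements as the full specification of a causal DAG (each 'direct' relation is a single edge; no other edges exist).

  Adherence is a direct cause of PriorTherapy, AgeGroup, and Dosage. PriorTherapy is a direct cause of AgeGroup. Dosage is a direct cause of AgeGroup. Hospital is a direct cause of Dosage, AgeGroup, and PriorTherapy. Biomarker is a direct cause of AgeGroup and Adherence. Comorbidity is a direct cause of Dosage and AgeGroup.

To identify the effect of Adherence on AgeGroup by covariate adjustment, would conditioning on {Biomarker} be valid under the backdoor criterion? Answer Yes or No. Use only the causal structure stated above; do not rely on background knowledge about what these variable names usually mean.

Backdoor paths from Adherence to AgeGroup (paths whose first edge points into Adherence):
  P1: Adherence <- Biomarker -> AgeGroup
Condition 1 (no descendant of Adherence in the set): holds — descendants of Adherence are {AgeGroup, Dosage, PriorTherapy}; none are in {Biomarker}.
Condition 2 (every backdoor path blocked by {Biomarker}):
  P1: blocked at fork node Biomarker ∈ conditioning set.
{Biomarker} satisfies the backdoor criterion.

Yes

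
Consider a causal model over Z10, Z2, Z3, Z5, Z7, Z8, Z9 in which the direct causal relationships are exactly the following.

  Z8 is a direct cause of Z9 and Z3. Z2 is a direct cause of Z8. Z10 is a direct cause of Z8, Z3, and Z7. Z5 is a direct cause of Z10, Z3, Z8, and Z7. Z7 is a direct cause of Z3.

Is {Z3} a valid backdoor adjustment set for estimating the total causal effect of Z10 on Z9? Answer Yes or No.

Backdoor paths from Z10 to Z9 (paths whose first edge points into Z10):
  P1: Z10 <- Z5 -> Z8 -> Z9
  P2: Z10 <- Z5 -> Z7 -> Z3 <- Z8 -> Z9
  P3: Z10 <- Z5 -> Z3 <- Z8 -> Z9
Condition 1 (no descendant of Z10 in the set): FAILS — Z3 is a descendant of Z10.
Condition 2 (every backdoor path blocked by {Z3}):
  P1: open — no interior node is in the conditioning set.
  P2: open — collider(s) Z3 are conditioned on (or have a conditioned descendant) and no non-collider on the path is in the set.
  P3: open — collider(s) Z3 are conditioned on (or have a conditioned descendant) and no non-collider on the path is in the set.
{Z3} does not satisfy the backdoor criterion.

No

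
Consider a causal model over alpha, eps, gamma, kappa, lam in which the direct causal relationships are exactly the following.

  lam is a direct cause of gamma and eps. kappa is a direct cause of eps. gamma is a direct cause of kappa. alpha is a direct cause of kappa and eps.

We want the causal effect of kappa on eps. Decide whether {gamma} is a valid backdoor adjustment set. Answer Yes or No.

No

Backdoor paths from kappa to eps (paths whose first edge points into kappa):
  P1: kappa <- alpha -> eps
  P2: kappa <- gamma <- lam -> eps
Condition 1 (no descendant of kappa in the set): holds — descendants of kappa are {eps}; none are in {gamma}.
Condition 2 (every backdoor path blocked by {gamma}):
  P1: open — no interior node is in the conditioning set.
  P2: blocked at chain node gamma ∈ conditioning set.
{gamma} does not satisfy the backdoor criterion.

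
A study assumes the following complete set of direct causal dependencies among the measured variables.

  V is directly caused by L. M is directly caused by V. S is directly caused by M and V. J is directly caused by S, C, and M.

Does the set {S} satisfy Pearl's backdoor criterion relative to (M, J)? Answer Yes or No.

Backdoor paths from M to J (paths whose first edge points into M):
  P1: M <- V -> S -> J
Condition 1 (no descendant of M in the set): FAILS — S is a descendant of M.
Condition 2 (every backdoor path blocked by {S}):
  P1: blocked at chain node S ∈ conditioning set.
{S} does not satisfy the backdoor criterion.

No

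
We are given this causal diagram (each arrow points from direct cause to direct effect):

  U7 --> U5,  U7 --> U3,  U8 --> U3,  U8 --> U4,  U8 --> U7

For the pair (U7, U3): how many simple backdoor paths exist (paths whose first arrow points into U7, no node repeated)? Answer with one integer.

1

A backdoor path from U7 to U3 is any simple undirected path whose first edge points into U7 (i.e. leaves U7 via a parent).
Parents of U7: {U8}.
Enumerating:
  P1: U7 <- U8 -> U3
That exhausts the simple backdoor paths. Count: 1.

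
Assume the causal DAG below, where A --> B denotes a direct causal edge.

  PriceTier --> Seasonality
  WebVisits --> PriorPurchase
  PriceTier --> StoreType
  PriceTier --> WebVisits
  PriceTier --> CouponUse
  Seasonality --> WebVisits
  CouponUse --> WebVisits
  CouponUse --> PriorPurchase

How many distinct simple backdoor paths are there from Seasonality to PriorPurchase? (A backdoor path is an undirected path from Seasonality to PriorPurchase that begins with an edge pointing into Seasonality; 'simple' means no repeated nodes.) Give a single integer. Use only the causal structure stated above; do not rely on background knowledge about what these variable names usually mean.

A backdoor path from Seasonality to PriorPurchase is any simple undirected path whose first edge points into Seasonality (i.e. leaves Seasonality via a parent).
Parents of Seasonality: {PriceTier}.
Enumerating:
  P1: Seasonality <- PriceTier -> CouponUse -> WebVisits -> PriorPurchase
  P2: Seasonality <- PriceTier -> CouponUse -> PriorPurchase
  P3: Seasonality <- PriceTier -> WebVisits <- CouponUse -> PriorPurchase
  P4: Seasonality <- PriceTier -> WebVisits -> PriorPurchase
That exhausts the simple backdoor paths. Count: 4.

4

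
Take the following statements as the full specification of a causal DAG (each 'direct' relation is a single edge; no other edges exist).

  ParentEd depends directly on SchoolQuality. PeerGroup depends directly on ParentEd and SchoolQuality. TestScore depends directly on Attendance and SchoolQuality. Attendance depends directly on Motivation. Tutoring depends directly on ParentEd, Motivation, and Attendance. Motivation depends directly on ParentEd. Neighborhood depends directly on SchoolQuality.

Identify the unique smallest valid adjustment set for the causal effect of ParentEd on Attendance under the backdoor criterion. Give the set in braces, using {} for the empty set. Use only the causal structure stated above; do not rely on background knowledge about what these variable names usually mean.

{}

Variables eligible for adjustment (non-descendants of ParentEd, excluding ParentEd and Attendance): {Neighborhood, SchoolQuality}.
Backdoor paths from ParentEd to Attendance:
  P1: ParentEd <- SchoolQuality -> TestScore <- Attendance
Each backdoor path contains an unconditioned collider, so every path is already blocked with the empty conditioning set:
  P1: blocked at collider TestScore (neither it nor any descendant is in the conditioning set).
The empty set is therefore the unique smallest valid set.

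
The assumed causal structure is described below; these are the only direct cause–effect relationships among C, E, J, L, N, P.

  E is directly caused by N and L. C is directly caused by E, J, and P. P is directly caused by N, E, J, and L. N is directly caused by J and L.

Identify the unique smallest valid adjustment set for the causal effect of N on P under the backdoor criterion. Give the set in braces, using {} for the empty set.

{J, L}

Variables eligible for adjustment (non-descendants of N, excluding N and P): {J, L}.
Backdoor paths from N to P:
  P1: N <- J -> P
  P2: N <- J -> C <- E <- L -> P
  P3: N <- J -> C <- E -> P
  P4: N <- J -> C <- P
  P5: N <- L -> E -> P
  P6: N <- L -> E -> C <- J -> P
  P7: N <- L -> E -> C <- P
  P8: N <- L -> P
The empty set is not sufficient: P1 (N <- J -> P) has no collider blocking it and no conditioned non-collider, so it is open.
Try {J, L}:
  P1: blocked at fork node J ∈ conditioning set.
  P2: blocked at fork node J ∈ conditioning set.
  P3: blocked at fork node J ∈ conditioning set.
  P4: blocked at fork node J ∈ conditioning set.
  P5: blocked at fork node L ∈ conditioning set.
  P6: blocked at fork node L ∈ conditioning set.
  P7: blocked at fork node L ∈ conditioning set.
  P8: blocked at fork node L ∈ conditioning set.
{J, L} contains no descendant of N and blocks every backdoor path.
Every element of {J, L} is needed (dropping J leaves P1 open; dropping L leaves P5 open), so no proper subset is valid.
Among all size-2 subsets of the eligible variables, only {J, L} blocks every backdoor path, so it is the unique smallest valid adjustment set.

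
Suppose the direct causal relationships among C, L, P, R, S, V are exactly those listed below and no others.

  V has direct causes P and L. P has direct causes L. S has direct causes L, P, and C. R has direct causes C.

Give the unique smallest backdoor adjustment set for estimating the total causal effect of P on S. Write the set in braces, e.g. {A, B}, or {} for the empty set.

{L}

Variables eligible for adjustment (non-descendants of P, excluding P and S): {C, L, R}.
Backdoor paths from P to S:
  P1: P <- L -> S
The empty set is not sufficient: P1 (P <- L -> S) has no collider blocking it and no conditioned non-collider, so it is open.
Try {L}:
  P1: blocked at fork node L ∈ conditioning set.
{L} contains no descendant of P and blocks every backdoor path.
No other singleton works — e.g. {C} leaves P1 open — so {L} is the unique smallest valid adjustment set.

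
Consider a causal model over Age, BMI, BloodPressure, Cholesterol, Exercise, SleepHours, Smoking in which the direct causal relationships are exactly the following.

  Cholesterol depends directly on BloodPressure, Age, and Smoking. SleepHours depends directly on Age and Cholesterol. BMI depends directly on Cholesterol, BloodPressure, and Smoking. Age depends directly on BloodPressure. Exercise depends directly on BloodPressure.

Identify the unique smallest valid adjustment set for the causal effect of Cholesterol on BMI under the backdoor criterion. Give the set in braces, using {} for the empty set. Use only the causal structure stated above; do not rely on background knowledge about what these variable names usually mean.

Variables eligible for adjustment (non-descendants of Cholesterol, excluding Cholesterol and BMI): {Age, BloodPressure, Exercise, Smoking}.
Backdoor paths from Cholesterol to BMI:
  P1: Cholesterol <- Smoking -> BMI
  P2: Cholesterol <- BloodPressure -> BMI
  P3: Cholesterol <- Age <- BloodPressure -> BMI
The empty set is not sufficient: P1 (Cholesterol <- Smoking -> BMI) has no collider blocking it and no conditioned non-collider, so it is open.
Try {BloodPressure, Smoking}:
  P1: blocked at fork node Smoking ∈ conditioning set.
  P2: blocked at fork node BloodPressure ∈ conditioning set.
  P3: blocked at fork node BloodPressure ∈ conditioning set.
{BloodPressure, Smoking} contains no descendant of Cholesterol and blocks every backdoor path.
Every element of {BloodPressure, Smoking} is needed (dropping BloodPressure leaves P2 open; dropping Smoking leaves P1 open), so no proper subset is valid.
Among all size-2 subsets of the eligible variables, only {BloodPressure, Smoking} blocks every backdoor path, so it is the unique smallest valid adjustment set.

{BloodPressure, Smoking}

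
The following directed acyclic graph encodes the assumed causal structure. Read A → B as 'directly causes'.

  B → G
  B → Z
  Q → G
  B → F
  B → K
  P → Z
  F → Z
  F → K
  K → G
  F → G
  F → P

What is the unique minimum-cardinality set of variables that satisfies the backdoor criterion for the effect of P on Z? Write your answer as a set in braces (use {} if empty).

{F}

Variables eligible for adjustment (non-descendants of P, excluding P and Z): {B, F, G, K, Q}.
Backdoor paths from P to Z:
  P1: P <- F <- B -> Z
  P2: P <- F -> K <- B -> Z
  P3: P <- F -> K -> G <- B -> Z
  P4: P <- F -> Z
  P5: P <- F -> G <- B -> Z
  P6: P <- F -> G <- K <- B -> Z
The empty set is not sufficient: P1 (P <- F <- B -> Z) has no collider blocking it and no conditioned non-collider, so it is open.
Try {F}:
  P1: blocked at chain node F ∈ conditioning set.
  P2: blocked at fork node F ∈ conditioning set.
  P3: blocked at fork node F ∈ conditioning set.
  P4: blocked at fork node F ∈ conditioning set.
  P5: blocked at fork node F ∈ conditioning set.
  P6: blocked at fork node F ∈ conditioning set.
{F} contains no descendant of P and blocks every backdoor path.
No other singleton works — e.g. {B} leaves P4 open — so {F} is the unique smallest valid adjustment set.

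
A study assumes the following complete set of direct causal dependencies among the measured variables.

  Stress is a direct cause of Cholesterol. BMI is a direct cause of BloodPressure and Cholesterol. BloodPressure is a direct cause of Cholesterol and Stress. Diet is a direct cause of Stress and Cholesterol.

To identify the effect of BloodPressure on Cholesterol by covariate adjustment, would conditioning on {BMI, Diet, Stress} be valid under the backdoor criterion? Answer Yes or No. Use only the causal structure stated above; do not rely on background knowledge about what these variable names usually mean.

Backdoor paths from BloodPressure to Cholesterol (paths whose first edge points into BloodPressure):
  P1: BloodPressure <- BMI -> Cholesterol
Condition 1 (no descendant of BloodPressure in the set): FAILS — Stress is a descendant of BloodPressure.
Condition 2 (every backdoor path blocked by {BMI, Diet, Stress}):
  P1: blocked at fork node BMI ∈ conditioning set.
{BMI, Diet, Stress} does not satisfy the backdoor criterion.

No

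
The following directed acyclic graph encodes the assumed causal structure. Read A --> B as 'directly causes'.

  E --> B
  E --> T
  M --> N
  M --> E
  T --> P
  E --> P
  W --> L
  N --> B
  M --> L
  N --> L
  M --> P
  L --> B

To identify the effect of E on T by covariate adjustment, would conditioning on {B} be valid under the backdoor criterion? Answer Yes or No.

No

Backdoor paths from E to T (paths whose first edge points into E):
  P1: E <- M -> P <- T
Condition 1 (no descendant of E in the set): FAILS — B is a descendant of E.
Condition 2 (every backdoor path blocked by {B}):
  P1: blocked at collider P (neither it nor any descendant is in the conditioning set).
{B} does not satisfy the backdoor criterion.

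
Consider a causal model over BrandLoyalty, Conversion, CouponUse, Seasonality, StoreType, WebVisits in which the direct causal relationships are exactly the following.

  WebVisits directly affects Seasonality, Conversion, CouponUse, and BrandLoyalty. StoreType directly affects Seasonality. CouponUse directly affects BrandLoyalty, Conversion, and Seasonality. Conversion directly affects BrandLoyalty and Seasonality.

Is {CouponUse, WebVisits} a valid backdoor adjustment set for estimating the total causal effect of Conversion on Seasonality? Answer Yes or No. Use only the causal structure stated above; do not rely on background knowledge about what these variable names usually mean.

Backdoor paths from Conversion to Seasonality (paths whose first edge points into Conversion):
  P1: Conversion <- WebVisits -> CouponUse -> Seasonality
  P2: Conversion <- WebVisits -> Seasonality
  P3: Conversion <- WebVisits -> BrandLoyalty <- CouponUse -> Seasonality
  P4: Conversion <- CouponUse <- WebVisits -> Seasonality
  P5: Conversion <- CouponUse -> Seasonality
  P6: Conversion <- CouponUse -> BrandLoyalty <- WebVisits -> Seasonality
Condition 1 (no descendant of Conversion in the set): holds — descendants of Conversion are {BrandLoyalty, Seasonality}; none are in {CouponUse, WebVisits}.
Condition 2 (every backdoor path blocked by {CouponUse, WebVisits}):
  P1: blocked at fork node WebVisits ∈ conditioning set.
  P2: blocked at fork node WebVisits ∈ conditioning set.
  P3: blocked at fork node WebVisits ∈ conditioning set.
  P4: blocked at chain node CouponUse ∈ conditioning set.
  P5: blocked at fork node CouponUse ∈ conditioning set.
  P6: blocked at fork node CouponUse ∈ conditioning set.
{CouponUse, WebVisits} satisfies the backdoor criterion.

Yes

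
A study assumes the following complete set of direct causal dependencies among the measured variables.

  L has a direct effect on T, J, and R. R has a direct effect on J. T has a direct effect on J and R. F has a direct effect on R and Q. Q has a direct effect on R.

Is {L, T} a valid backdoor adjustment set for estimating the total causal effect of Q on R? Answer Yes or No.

No

Backdoor paths from Q to R (paths whose first edge points into Q):
  P1: Q <- F -> R
Condition 1 (no descendant of Q in the set): holds — descendants of Q are {J, R}; none are in {L, T}.
Condition 2 (every backdoor path blocked by {L, T}):
  P1: open — no interior node is in the conditioning set.
{L, T} does not satisfy the backdoor criterion.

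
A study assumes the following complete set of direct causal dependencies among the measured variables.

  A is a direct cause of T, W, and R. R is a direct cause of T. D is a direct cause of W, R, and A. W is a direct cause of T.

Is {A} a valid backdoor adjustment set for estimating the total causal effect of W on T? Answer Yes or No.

Backdoor paths from W to T (paths whose first edge points into W):
  P1: W <- D -> A -> R -> T
  P2: W <- D -> A -> T
  P3: W <- D -> R <- A -> T
  P4: W <- D -> R -> T
  P5: W <- A <- D -> R -> T
  P6: W <- A -> R -> T
  P7: W <- A -> T
Condition 1 (no descendant of W in the set): holds — descendants of W are {T}; none are in {A}.
Condition 2 (every backdoor path blocked by {A}):
  P1: blocked at chain node A ∈ conditioning set.
  P2: blocked at chain node A ∈ conditioning set.
  P3: blocked at collider R (neither it nor any descendant is in the conditioning set).
  P4: open — no interior node is in the conditioning set.
  P5: blocked at chain node A ∈ conditioning set.
  P6: blocked at fork node A ∈ conditioning set.
  P7: blocked at fork node A ∈ conditioning set.
{A} does not satisfy the backdoor criterion.

No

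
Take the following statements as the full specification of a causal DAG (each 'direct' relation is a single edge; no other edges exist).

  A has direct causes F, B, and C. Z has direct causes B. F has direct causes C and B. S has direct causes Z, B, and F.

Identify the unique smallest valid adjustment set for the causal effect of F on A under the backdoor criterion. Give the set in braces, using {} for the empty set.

Variables eligible for adjustment (non-descendants of F, excluding F and A): {B, C, Z}.
Backdoor paths from F to A:
  P1: F <- C -> A
  P2: F <- B -> A
The empty set is not sufficient: P1 (F <- C -> A) has no collider blocking it and no conditioned non-collider, so it is open.
Try {B, C}:
  P1: blocked at fork node C ∈ conditioning set.
  P2: blocked at fork node B ∈ conditioning set.
{B, C} contains no descendant of F and blocks every backdoor path.
Every element of {B, C} is needed (dropping B leaves P2 open; dropping C leaves P1 open), so no proper subset is valid.
Among all size-2 subsets of the eligible variables, only {B, C} blocks every backdoor path, so it is the unique smallest valid adjustment set.

{B, C}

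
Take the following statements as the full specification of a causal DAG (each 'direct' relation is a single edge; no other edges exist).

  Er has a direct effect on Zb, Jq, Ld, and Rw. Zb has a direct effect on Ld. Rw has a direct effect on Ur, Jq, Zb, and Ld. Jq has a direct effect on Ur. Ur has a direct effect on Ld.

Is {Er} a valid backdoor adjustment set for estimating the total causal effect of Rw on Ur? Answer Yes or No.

Backdoor paths from Rw to Ur (paths whose first edge points into Rw):
  P1: Rw <- Er -> Jq -> Ur
  P2: Rw <- Er -> Zb -> Ld <- Ur
  P3: Rw <- Er -> Ld <- Ur
Condition 1 (no descendant of Rw in the set): holds — descendants of Rw are {Jq, Ld, Ur, Zb}; none are in {Er}.
Condition 2 (every backdoor path blocked by {Er}):
  P1: blocked at fork node Er ∈ conditioning set.
  P2: blocked at fork node Er ∈ conditioning set.
  P3: blocked at fork node Er ∈ conditioning set.
{Er} satisfies the backdoor criterion.

Yes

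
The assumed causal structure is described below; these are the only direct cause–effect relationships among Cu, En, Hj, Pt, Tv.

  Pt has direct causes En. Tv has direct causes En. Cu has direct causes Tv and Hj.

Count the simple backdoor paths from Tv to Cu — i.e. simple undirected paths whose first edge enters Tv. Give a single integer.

0

A backdoor path from Tv to Cu is any simple undirected path whose first edge points into Tv (i.e. leaves Tv via a parent).
Parents of Tv: {En}.
No simple path from any parent of Tv reaches Cu without revisiting Tv, so there are no backdoor paths.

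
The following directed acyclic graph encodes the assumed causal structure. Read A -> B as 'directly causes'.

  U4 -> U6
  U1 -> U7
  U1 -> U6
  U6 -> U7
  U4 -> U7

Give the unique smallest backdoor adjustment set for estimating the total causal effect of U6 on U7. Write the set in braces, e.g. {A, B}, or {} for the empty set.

Variables eligible for adjustment (non-descendants of U6, excluding U6 and U7): {U1, U4}.
Backdoor paths from U6 to U7:
  P1: U6 <- U1 -> U7
  P2: U6 <- U4 -> U7
The empty set is not sufficient: P1 (U6 <- U1 -> U7) has no collider blocking it and no conditioned non-collider, so it is open.
Try {U1, U4}:
  P1: blocked at fork node U1 ∈ conditioning set.
  P2: blocked at fork node U4 ∈ conditioning set.
{U1, U4} contains no descendant of U6 and blocks every backdoor path.
Every element of {U1, U4} is needed (dropping U1 leaves P1 open; dropping U4 leaves P2 open), so no proper subset is valid.
Among all size-2 subsets of the eligible variables, only {U1, U4} blocks every backdoor path, so it is the unique smallest valid adjustment set.

{U1, U4}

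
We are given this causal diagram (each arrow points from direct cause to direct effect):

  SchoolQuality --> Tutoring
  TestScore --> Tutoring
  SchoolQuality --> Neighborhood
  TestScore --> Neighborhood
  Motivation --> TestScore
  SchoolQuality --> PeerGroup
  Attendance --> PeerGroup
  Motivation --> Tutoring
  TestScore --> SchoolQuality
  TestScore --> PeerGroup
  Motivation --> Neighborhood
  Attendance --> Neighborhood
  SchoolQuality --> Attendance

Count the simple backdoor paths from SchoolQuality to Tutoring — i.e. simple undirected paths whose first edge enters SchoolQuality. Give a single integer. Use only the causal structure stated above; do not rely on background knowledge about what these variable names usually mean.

A backdoor path from SchoolQuality to Tutoring is any simple undirected path whose first edge points into SchoolQuality (i.e. leaves SchoolQuality via a parent).
Parents of SchoolQuality: {TestScore}.
Enumerating:
  P1: SchoolQuality <- TestScore <- Motivation -> Tutoring
  P2: SchoolQuality <- TestScore -> PeerGroup <- Attendance -> Neighborhood <- Motivation -> Tutoring
  P3: SchoolQuality <- TestScore -> Tutoring
  P4: SchoolQuality <- TestScore -> Neighborhood <- Motivation -> Tutoring
That exhausts the simple backdoor paths. Count: 4.

4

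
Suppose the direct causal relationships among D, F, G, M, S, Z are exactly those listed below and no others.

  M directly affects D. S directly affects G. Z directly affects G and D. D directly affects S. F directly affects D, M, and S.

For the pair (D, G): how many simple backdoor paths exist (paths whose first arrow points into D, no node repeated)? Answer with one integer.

A backdoor path from D to G is any simple undirected path whose first edge points into D (i.e. leaves D via a parent).
Parents of D: {F, M, Z}.
Enumerating:
  P1: D <- F -> S -> G
  P2: D <- M <- F -> S -> G
  P3: D <- Z -> G
That exhausts the simple backdoor paths. Count: 3.

3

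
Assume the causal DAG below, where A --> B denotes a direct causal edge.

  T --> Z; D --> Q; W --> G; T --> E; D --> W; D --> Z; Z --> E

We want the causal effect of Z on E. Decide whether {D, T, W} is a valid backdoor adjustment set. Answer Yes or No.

Yes

Backdoor paths from Z to E (paths whose first edge points into Z):
  P1: Z <- T -> E
Condition 1 (no descendant of Z in the set): holds — descendants of Z are {E}; none are in {D, T, W}.
Condition 2 (every backdoor path blocked by {D, T, W}):
  P1: blocked at fork node T ∈ conditioning set.
{D, T, W} satisfies the backdoor criterion.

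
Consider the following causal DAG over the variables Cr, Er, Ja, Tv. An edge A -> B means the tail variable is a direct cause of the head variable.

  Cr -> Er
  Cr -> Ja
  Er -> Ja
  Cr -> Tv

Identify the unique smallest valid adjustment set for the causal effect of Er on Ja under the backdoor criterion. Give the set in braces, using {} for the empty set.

Variables eligible for adjustment (non-descendants of Er, excluding Er and Ja): {Cr, Tv}.
Backdoor paths from Er to Ja:
  P1: Er <- Cr -> Ja
The empty set is not sufficient: P1 (Er <- Cr -> Ja) has no collider blocking it and no conditioned non-collider, so it is open.
Try {Cr}:
  P1: blocked at fork node Cr ∈ conditioning set.
{Cr} contains no descendant of Er and blocks every backdoor path.
No other singleton works — e.g. {Tv} leaves P1 open — so {Cr} is the unique smallest valid adjustment set.

{Cr}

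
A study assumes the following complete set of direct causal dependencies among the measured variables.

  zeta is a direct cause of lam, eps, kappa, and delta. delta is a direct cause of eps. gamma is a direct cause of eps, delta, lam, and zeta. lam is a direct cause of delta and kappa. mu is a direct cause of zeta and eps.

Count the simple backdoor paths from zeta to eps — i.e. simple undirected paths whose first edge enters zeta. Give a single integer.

A backdoor path from zeta to eps is any simple undirected path whose first edge points into zeta (i.e. leaves zeta via a parent).
Parents of zeta: {gamma, mu}.
Enumerating:
  P1: zeta <- gamma -> lam -> delta -> eps
  P2: zeta <- gamma -> delta -> eps
  P3: zeta <- gamma -> eps
  P4: zeta <- mu -> eps
That exhausts the simple backdoor paths. Count: 4.

4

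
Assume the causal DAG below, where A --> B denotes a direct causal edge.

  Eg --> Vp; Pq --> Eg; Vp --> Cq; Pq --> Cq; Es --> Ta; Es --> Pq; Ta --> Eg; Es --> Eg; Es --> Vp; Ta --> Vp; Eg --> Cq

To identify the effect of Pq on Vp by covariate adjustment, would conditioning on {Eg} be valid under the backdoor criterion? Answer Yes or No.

Backdoor paths from Pq to Vp (paths whose first edge points into Pq):
  P1: Pq <- Es -> Ta -> Eg -> Vp
  P2: Pq <- Es -> Ta -> Eg -> Cq <- Vp
  P3: Pq <- Es -> Ta -> Vp
  P4: Pq <- Es -> Eg <- Ta -> Vp
  P5: Pq <- Es -> Eg -> Vp
  P6: Pq <- Es -> Eg -> Cq <- Vp
  P7: Pq <- Es -> Vp
Condition 1 (no descendant of Pq in the set): FAILS — Eg is a descendant of Pq.
Condition 2 (every backdoor path blocked by {Eg}):
  P1: blocked at chain node Eg ∈ conditioning set.
  P2: blocked at chain node Eg ∈ conditioning set.
  P3: open — no interior node is in the conditioning set.
  P4: open — collider(s) Eg are conditioned on (or have a conditioned descendant) and no non-collider on the path is in the set.
  P5: blocked at chain node Eg ∈ conditioning set.
  P6: blocked at chain node Eg ∈ conditioning set.
  P7: open — no interior node is in the conditioning set.
{Eg} does not satisfy the backdoor criterion.

No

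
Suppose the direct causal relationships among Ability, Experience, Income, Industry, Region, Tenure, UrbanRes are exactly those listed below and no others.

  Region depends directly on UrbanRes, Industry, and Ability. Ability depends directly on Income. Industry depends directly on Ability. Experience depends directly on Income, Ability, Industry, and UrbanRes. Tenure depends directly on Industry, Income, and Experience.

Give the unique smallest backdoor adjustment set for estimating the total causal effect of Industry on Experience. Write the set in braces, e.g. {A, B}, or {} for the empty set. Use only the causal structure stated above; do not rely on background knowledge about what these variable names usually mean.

Variables eligible for adjustment (non-descendants of Industry, excluding Industry and Experience): {Ability, Income, UrbanRes}.
Backdoor paths from Industry to Experience:
  P1: Industry <- Ability <- Income -> Experience
  P2: Industry <- Ability <- Income -> Tenure <- Experience
  P3: Industry <- Ability -> Region <- UrbanRes -> Experience
  P4: Industry <- Ability -> Experience
The empty set is not sufficient: P1 (Industry <- Ability <- Income -> Experience) has no collider blocking it and no conditioned non-collider, so it is open.
Try {Ability}:
  P1: blocked at chain node Ability ∈ conditioning set.
  P2: blocked at chain node Ability ∈ conditioning set.
  P3: blocked at fork node Ability ∈ conditioning set.
  P4: blocked at fork node Ability ∈ conditioning set.
{Ability} contains no descendant of Industry and blocks every backdoor path.
No other singleton works — e.g. {UrbanRes} leaves P1 open — so {Ability} is the unique smallest valid adjustment set.

{Ability}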